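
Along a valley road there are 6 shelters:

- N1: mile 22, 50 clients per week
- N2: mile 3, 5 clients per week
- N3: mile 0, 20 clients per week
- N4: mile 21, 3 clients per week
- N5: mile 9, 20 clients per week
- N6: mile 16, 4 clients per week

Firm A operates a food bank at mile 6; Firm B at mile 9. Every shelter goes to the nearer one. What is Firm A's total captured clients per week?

25

The indifferent point is the midpoint (6+9)/2 = 7.5; shelters left of it (closer to Firm A at 6) go to Firm A, those right go to Firm B.
  N3 at 0 (w=20) → Firm A
  N2 at 3 (w=5) → Firm A
  N5 at 9 (w=20) → Firm B
  N6 at 16 (w=4) → Firm B
  N4 at 21 (w=3) → Firm B
  N1 at 22 (w=50) → Firm B
Firm A captures 25; Firm B captures 77.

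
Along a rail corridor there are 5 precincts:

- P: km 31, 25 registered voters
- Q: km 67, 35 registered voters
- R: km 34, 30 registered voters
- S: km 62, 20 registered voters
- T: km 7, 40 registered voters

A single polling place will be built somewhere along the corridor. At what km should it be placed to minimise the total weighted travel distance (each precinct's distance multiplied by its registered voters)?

x = 34

For a sum of weighted absolute distances on a line, the optimum is the weighted median (not the mean). Total weight W = 150; half-weight = 75.
Sort by position and accumulate weight:
  km 7 (T, w=40) → cum 40
  km 31 (P, w=25) → cum 65
  km 34 (R, w=30) → cum 95  ≥ 75 → median here
  km 62 (S, w=20) → cum 115
  km 67 (Q, w=35) → cum 150
Optimal location: km 34.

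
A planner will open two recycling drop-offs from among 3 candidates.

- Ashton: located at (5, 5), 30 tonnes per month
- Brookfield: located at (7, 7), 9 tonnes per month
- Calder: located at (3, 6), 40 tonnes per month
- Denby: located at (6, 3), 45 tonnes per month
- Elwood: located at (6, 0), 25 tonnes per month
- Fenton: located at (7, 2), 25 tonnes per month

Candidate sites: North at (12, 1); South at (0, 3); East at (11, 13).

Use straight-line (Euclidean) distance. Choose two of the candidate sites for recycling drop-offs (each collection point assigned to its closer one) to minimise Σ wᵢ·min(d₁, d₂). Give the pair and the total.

Evaluate every pair (each demand assigned to the nearer of the two):
  {North, South}: total = 951.1
  {South, East}: total = 1010.6
  {North, East}: total = 1282.7
Best pair: {North, South} with total 951.1.

{North, South}, total 951.1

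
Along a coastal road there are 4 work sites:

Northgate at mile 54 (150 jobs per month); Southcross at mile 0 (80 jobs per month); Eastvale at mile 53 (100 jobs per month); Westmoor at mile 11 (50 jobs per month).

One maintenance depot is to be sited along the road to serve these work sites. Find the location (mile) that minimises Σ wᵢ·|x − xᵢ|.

x = 53

For a sum of weighted absolute distances on a line, the optimum is the weighted median (not the mean). Total weight W = 380; half-weight = 190.
Sort by position and accumulate weight:
  mile 0 (Southcross, w=80) → cum 80
  mile 11 (Westmoor, w=50) → cum 130
  mile 53 (Eastvale, w=100) → cum 230  ≥ 190 → median here
  mile 54 (Northgate, w=150) → cum 380
Optimal location: mile 53.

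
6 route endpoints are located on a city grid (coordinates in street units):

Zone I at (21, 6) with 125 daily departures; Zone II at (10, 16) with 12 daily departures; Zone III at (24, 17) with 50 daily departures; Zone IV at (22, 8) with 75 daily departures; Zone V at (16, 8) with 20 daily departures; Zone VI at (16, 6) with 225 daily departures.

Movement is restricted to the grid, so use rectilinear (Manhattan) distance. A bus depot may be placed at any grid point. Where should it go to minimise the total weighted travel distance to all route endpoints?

(16, 6)

Manhattan distance separates: Σwᵢ(|x−xᵢ|+|y−yᵢ|) = Σwᵢ|x−xᵢ| + Σwᵢ|y−yᵢ|, so x and y are optimised independently as 1-D weighted medians.
Total weight W = 507; half = 253.5.
x-coordinate, sorted with cumulative weight:
  x=10 (Zone II, w=12) cum 12
  x=16 (Zone V, w=20) cum 32
  x=16 (Zone VI, w=225) cum 257  ← median
  x=21 (Zone I, w=125) cum 382
  x=22 (Zone IV, w=75) cum 457
  x=24 (Zone III, w=50) cum 507
⇒ x* = 16
y-coordinate, sorted with cumulative weight:
  y=6 (Zone I, w=125) cum 125
  y=6 (Zone VI, w=225) cum 350  ← median
  y=8 (Zone IV, w=75) cum 425
  y=8 (Zone V, w=20) cum 445
  y=16 (Zone II, w=12) cum 457
  y=17 (Zone III, w=50) cum 507
⇒ y* = 6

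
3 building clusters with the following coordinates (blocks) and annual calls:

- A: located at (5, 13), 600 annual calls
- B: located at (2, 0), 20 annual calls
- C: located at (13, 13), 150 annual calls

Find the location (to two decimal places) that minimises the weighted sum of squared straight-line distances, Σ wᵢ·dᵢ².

(6.48, 12.66)

The minimiser of Σwᵢ‖p−pᵢ‖² is the weighted centroid p* = (Σwᵢpᵢ)/(Σwᵢ).
Σwᵢ = 770.
Σwᵢxᵢ = 600·5 + 20·2 + 150·13 = 4990.
Σwᵢyᵢ = 600·13 + 20·0 + 150·13 = 9750.
x* = 4990/770 = 6.48, y* = 9750/770 = 12.66.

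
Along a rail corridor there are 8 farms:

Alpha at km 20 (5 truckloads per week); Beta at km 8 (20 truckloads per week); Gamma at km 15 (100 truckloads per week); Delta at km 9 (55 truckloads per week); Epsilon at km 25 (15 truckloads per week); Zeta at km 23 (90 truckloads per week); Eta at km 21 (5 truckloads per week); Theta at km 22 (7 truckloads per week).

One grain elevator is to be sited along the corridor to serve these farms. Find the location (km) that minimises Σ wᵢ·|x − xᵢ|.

x = 15

For a sum of weighted absolute distances on a line, the optimum is the weighted median (not the mean). Total weight W = 297; half-weight = 148.5.
Sort by position and accumulate weight:
  km 8 (Beta, w=20) → cum 20
  km 9 (Delta, w=55) → cum 75
  km 15 (Gamma, w=100) → cum 175  ≥ 148.5 → median here
  km 20 (Alpha, w=5) → cum 180
  km 21 (Eta, w=5) → cum 185
  km 22 (Theta, w=7) → cum 192
  km 23 (Zeta, w=90) → cum 282
  km 25 (Epsilon, w=15) → cum 297
Optimal location: km 15.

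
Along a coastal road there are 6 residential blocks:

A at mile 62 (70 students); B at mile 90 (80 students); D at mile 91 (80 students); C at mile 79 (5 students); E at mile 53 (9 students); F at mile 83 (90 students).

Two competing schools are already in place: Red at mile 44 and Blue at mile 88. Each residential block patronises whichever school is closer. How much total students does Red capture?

The indifferent point is the midpoint (44+88)/2 = 66; residential blocks left of it (closer to Red at 44) go to Red, those right go to Blue.
  E at 53 (w=9) → Red
  A at 62 (w=70) → Red
  C at 79 (w=5) → Blue
  F at 83 (w=90) → Blue
  B at 90 (w=80) → Blue
  D at 91 (w=80) → Blue
Red captures 79; Blue captures 255.

79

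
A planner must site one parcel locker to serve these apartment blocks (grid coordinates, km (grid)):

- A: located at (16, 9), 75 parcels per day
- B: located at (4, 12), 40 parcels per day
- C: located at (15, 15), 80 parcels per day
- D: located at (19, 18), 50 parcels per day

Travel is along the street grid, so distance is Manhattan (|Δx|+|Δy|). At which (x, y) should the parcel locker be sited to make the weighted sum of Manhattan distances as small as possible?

(16, 15)

Manhattan distance separates: Σwᵢ(|x−xᵢ|+|y−yᵢ|) = Σwᵢ|x−xᵢ| + Σwᵢ|y−yᵢ|, so x and y are optimised independently as 1-D weighted medians.
Total weight W = 245; half = 122.5.
x-coordinate, sorted with cumulative weight:
  x=4 (B, w=40) cum 40
  x=15 (C, w=80) cum 120
  x=16 (A, w=75) cum 195  ← median
  x=19 (D, w=50) cum 245
⇒ x* = 16
y-coordinate, sorted with cumulative weight:
  y=9 (A, w=75) cum 75
  y=12 (B, w=40) cum 115
  y=15 (C, w=80) cum 195  ← median
  y=18 (D, w=50) cum 245
⇒ y* = 15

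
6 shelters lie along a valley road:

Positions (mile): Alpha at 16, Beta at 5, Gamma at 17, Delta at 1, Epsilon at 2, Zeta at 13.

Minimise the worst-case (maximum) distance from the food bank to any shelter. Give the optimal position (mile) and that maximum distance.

location 9, max distance 8

The 1-center on a line is the midpoint of the two extreme points: leftmost at 1, rightmost at 17.
Optimal location = (1 + 17)/2 = 9; maximum distance = (17 − 1)/2 = 8.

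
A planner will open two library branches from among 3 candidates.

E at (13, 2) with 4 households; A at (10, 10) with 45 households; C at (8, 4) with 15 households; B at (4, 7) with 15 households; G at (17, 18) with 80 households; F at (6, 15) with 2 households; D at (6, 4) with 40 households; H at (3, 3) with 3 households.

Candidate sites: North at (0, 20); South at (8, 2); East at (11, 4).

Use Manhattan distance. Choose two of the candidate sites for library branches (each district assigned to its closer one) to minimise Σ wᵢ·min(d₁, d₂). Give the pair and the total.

{North, East}, total 2295

Evaluate every pair (each demand assigned to the nearer of the two):
  {North, East}: total = 2295
  {South, East}: total = 2304
  {North, South}: total = 2355
Best pair: {North, East} with total 2295.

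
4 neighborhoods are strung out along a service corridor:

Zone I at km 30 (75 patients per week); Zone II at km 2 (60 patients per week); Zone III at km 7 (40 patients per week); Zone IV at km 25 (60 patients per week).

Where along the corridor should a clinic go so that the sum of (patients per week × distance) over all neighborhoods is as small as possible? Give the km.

x = 25

For a sum of weighted absolute distances on a line, the optimum is the weighted median (not the mean). Total weight W = 235; half-weight = 117.5.
Sort by position and accumulate weight:
  km 2 (Zone II, w=60) → cum 60
  km 7 (Zone III, w=40) → cum 100
  km 25 (Zone IV, w=60) → cum 160  ≥ 117.5 → median here
  km 30 (Zone I, w=75) → cum 235
Optimal location: km 25.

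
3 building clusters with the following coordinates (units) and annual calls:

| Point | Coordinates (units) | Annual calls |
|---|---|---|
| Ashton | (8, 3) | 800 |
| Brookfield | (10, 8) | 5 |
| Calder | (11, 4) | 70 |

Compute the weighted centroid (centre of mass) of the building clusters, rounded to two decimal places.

(8.25, 3.11)

The minimiser of Σwᵢ‖p−pᵢ‖² is the weighted centroid p* = (Σwᵢpᵢ)/(Σwᵢ).
Σwᵢ = 875.
Σwᵢxᵢ = 800·8 + 5·10 + 70·11 = 7220.
Σwᵢyᵢ = 800·3 + 5·8 + 70·4 = 2720.
x* = 7220/875 = 8.25, y* = 2720/875 = 3.11.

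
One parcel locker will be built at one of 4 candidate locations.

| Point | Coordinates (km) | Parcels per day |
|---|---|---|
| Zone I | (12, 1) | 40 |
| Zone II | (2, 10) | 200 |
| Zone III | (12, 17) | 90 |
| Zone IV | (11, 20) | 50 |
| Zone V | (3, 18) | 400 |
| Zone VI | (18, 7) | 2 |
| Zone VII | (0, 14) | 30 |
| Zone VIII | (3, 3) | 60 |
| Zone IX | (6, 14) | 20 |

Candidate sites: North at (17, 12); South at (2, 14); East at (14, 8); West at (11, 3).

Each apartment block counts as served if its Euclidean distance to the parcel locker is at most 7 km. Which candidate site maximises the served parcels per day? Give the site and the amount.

Coverage radius r = 7 km; a point is covered iff (Δx)²+(Δy)² ≤ 7² = 49.
  North (17, 12): covers {Zone VI} → 2
  South (2, 14): covers {Zone II, Zone V, Zone VII, Zone IX} → 650
  East (14, 8): covers {Zone VI} → 2
  West (11, 3): covers {Zone I} → 40
Maximum coverage at South: 650 parcels per day.

South, covering 650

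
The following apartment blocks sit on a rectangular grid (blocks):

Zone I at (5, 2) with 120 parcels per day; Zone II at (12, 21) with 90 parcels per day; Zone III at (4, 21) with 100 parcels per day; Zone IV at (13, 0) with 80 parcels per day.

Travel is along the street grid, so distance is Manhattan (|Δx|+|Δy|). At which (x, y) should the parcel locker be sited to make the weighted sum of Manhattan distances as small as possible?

(5, 2)

Manhattan distance separates: Σwᵢ(|x−xᵢ|+|y−yᵢ|) = Σwᵢ|x−xᵢ| + Σwᵢ|y−yᵢ|, so x and y are optimised independently as 1-D weighted medians.
Total weight W = 390; half = 195.
x-coordinate, sorted with cumulative weight:
  x=4 (Zone III, w=100) cum 100
  x=5 (Zone I, w=120) cum 220  ← median
  x=12 (Zone II, w=90) cum 310
  x=13 (Zone IV, w=80) cum 390
⇒ x* = 5
y-coordinate, sorted with cumulative weight:
  y=0 (Zone IV, w=80) cum 80
  y=2 (Zone I, w=120) cum 200  ← median
  y=21 (Zone II, w=90) cum 290
  y=21 (Zone III, w=100) cum 390
⇒ y* = 2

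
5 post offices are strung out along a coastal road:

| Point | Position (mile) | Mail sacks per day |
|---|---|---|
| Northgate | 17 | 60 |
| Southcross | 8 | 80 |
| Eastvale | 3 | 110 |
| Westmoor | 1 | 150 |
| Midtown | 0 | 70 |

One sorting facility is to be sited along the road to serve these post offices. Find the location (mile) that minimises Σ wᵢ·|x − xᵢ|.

x = 3

For a sum of weighted absolute distances on a line, the optimum is the weighted median (not the mean). Total weight W = 470; half-weight = 235.
Sort by position and accumulate weight:
  mile 0 (Midtown, w=70) → cum 70
  mile 1 (Westmoor, w=150) → cum 220
  mile 3 (Eastvale, w=110) → cum 330  ≥ 235 → median here
  mile 8 (Southcross, w=80) → cum 410
  mile 17 (Northgate, w=60) → cum 470
Optimal location: mile 3.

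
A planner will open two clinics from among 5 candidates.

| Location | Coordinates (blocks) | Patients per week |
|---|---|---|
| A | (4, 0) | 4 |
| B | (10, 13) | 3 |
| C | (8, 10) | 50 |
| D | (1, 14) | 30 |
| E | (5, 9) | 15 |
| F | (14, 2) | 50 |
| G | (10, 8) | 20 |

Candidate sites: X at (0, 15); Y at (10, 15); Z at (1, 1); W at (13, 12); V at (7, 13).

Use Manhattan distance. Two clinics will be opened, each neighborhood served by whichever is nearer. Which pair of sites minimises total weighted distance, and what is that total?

Evaluate every pair (each demand assigned to the nearer of the two):
  {W, V}: total = 1263
  {X, W}: total = 1353
  {Z, V}: total = 1385
  {X, V}: total = 1483
  {Y, V}: total = 1560
  {Y, W}: total = 1595
  {Z, W}: total = 1623
  {X, Y}: total = 1647
  {Y, Z}: total = 1677
  {X, Z}: total = 1947
Best pair: {W, V} with total 1263.

{W, V}, total 1263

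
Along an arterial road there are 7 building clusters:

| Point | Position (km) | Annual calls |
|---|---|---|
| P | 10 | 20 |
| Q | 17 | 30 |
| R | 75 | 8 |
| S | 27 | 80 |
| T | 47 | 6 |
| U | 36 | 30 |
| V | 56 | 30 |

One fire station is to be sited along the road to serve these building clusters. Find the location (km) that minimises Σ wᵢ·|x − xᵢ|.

For a sum of weighted absolute distances on a line, the optimum is the weighted median (not the mean). Total weight W = 204; half-weight = 102.
Sort by position and accumulate weight:
  km 10 (P, w=20) → cum 20
  km 17 (Q, w=30) → cum 50
  km 27 (S, w=80) → cum 130  ≥ 102 → median here
  km 36 (U, w=30) → cum 160
  km 47 (T, w=6) → cum 166
  km 56 (V, w=30) → cum 196
  km 75 (R, w=8) → cum 204
Optimal location: km 27.

x = 27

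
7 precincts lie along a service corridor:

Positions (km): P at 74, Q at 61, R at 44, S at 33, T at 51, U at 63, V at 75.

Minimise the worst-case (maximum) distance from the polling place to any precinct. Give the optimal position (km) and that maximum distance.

location 54, max distance 21

The 1-center on a line is the midpoint of the two extreme points: leftmost at 33, rightmost at 75.
Optimal location = (33 + 75)/2 = 54; maximum distance = (75 − 33)/2 = 21.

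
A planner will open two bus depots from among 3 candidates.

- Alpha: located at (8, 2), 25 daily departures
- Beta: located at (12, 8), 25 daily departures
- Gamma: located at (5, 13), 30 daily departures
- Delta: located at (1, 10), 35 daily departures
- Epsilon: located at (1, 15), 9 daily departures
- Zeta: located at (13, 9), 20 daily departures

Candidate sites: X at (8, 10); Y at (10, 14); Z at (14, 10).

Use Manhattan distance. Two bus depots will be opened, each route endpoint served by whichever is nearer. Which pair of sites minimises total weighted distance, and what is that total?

Evaluate every pair (each demand assigned to the nearer of the two):
  {X, Z}: total = 873
  {X, Y}: total = 985
  {Y, Z}: total = 1215
Best pair: {X, Z} with total 873.

{X, Z}, total 873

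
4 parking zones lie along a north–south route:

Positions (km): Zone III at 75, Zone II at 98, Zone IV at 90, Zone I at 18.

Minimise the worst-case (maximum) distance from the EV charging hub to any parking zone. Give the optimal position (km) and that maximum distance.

The 1-center on a line is the midpoint of the two extreme points: leftmost at 18, rightmost at 98.
Optimal location = (18 + 98)/2 = 58; maximum distance = (98 − 18)/2 = 40.

location 58, max distance 40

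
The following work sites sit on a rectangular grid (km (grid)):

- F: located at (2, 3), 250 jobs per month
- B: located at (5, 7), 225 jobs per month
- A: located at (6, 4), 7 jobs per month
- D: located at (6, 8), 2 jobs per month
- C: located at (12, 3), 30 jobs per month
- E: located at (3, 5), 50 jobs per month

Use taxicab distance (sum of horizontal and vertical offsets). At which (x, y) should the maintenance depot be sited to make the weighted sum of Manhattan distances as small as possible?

(3, 4)

Manhattan distance separates: Σwᵢ(|x−xᵢ|+|y−yᵢ|) = Σwᵢ|x−xᵢ| + Σwᵢ|y−yᵢ|, so x and y are optimised independently as 1-D weighted medians.
Total weight W = 564; half = 282.
x-coordinate, sorted with cumulative weight:
  x=2 (F, w=250) cum 250
  x=3 (E, w=50) cum 300  ← median
  x=5 (B, w=225) cum 525
  x=6 (A, w=7) cum 532
  x=6 (D, w=2) cum 534
  x=12 (C, w=30) cum 564
⇒ x* = 3
y-coordinate, sorted with cumulative weight:
  y=3 (F, w=250) cum 250
  y=3 (C, w=30) cum 280
  y=4 (A, w=7) cum 287  ← median
  y=5 (E, w=50) cum 337
  y=7 (B, w=225) cum 562
  y=8 (D, w=2) cum 564
⇒ y* = 4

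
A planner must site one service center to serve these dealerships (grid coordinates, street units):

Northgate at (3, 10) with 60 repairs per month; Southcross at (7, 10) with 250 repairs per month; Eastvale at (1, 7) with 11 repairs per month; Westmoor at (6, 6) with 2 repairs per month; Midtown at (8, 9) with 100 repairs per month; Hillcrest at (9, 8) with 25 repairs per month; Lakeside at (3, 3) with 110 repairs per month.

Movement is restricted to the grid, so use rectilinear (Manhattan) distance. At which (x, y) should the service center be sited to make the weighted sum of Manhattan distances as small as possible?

Manhattan distance separates: Σwᵢ(|x−xᵢ|+|y−yᵢ|) = Σwᵢ|x−xᵢ| + Σwᵢ|y−yᵢ|, so x and y are optimised independently as 1-D weighted medians.
Total weight W = 558; half = 279.
x-coordinate, sorted with cumulative weight:
  x=1 (Eastvale, w=11) cum 11
  x=3 (Northgate, w=60) cum 71
  x=3 (Lakeside, w=110) cum 181
  x=6 (Westmoor, w=2) cum 183
  x=7 (Southcross, w=250) cum 433  ← median
  x=8 (Midtown, w=100) cum 533
  x=9 (Hillcrest, w=25) cum 558
⇒ x* = 7
y-coordinate, sorted with cumulative weight:
  y=3 (Lakeside, w=110) cum 110
  y=6 (Westmoor, w=2) cum 112
  y=7 (Eastvale, w=11) cum 123
  y=8 (Hillcrest, w=25) cum 148
  y=9 (Midtown, w=100) cum 248
  y=10 (Northgate, w=60) cum 308  ← median
  y=10 (Southcross, w=250) cum 558
⇒ y* = 10

(7, 10)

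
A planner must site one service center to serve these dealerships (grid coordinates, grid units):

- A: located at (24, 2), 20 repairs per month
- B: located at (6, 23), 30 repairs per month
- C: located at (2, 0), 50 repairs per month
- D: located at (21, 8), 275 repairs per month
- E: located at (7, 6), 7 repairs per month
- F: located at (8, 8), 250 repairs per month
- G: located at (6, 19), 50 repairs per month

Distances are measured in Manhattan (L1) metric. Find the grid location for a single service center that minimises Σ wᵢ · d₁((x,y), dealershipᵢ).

Manhattan distance separates: Σwᵢ(|x−xᵢ|+|y−yᵢ|) = Σwᵢ|x−xᵢ| + Σwᵢ|y−yᵢ|, so x and y are optimised independently as 1-D weighted medians.
Total weight W = 682; half = 341.
x-coordinate, sorted with cumulative weight:
  x=2 (C, w=50) cum 50
  x=6 (B, w=30) cum 80
  x=6 (G, w=50) cum 130
  x=7 (E, w=7) cum 137
  x=8 (F, w=250) cum 387  ← median
  x=21 (D, w=275) cum 662
  x=24 (A, w=20) cum 682
⇒ x* = 8
y-coordinate, sorted with cumulative weight:
  y=0 (C, w=50) cum 50
  y=2 (A, w=20) cum 70
  y=6 (E, w=7) cum 77
  y=8 (D, w=275) cum 352  ← median
  y=8 (F, w=250) cum 602
  y=19 (G, w=50) cum 652
  y=23 (B, w=30) cum 682
⇒ y* = 8

(8, 8)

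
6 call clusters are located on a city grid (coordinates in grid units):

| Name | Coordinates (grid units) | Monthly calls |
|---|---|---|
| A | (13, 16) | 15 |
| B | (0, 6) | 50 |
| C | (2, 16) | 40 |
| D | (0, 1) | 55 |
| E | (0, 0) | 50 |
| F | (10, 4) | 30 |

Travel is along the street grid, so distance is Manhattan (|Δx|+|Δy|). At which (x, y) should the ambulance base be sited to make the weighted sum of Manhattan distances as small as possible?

Manhattan distance separates: Σwᵢ(|x−xᵢ|+|y−yᵢ|) = Σwᵢ|x−xᵢ| + Σwᵢ|y−yᵢ|, so x and y are optimised independently as 1-D weighted medians.
Total weight W = 240; half = 120.
x-coordinate, sorted with cumulative weight:
  x=0 (B, w=50) cum 50
  x=0 (D, w=55) cum 105
  x=0 (E, w=50) cum 155  ← median
  x=2 (C, w=40) cum 195
  x=10 (F, w=30) cum 225
  x=13 (A, w=15) cum 240
⇒ x* = 0
y-coordinate, sorted with cumulative weight:
  y=0 (E, w=50) cum 50
  y=1 (D, w=55) cum 105
  y=4 (F, w=30) cum 135  ← median
  y=6 (B, w=50) cum 185
  y=16 (A, w=15) cum 200
  y=16 (C, w=40) cum 240
⇒ y* = 4

(0, 4)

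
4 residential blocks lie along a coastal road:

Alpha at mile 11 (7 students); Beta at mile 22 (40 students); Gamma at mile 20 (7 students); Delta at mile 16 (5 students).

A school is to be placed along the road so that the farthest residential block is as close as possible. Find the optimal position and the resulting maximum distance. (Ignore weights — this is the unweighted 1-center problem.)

location 16.5, max distance 5.5

The 1-center on a line is the midpoint of the two extreme points: leftmost at 11, rightmost at 22.
Optimal location = (11 + 22)/2 = 16.5; maximum distance = (22 − 11)/2 = 5.5.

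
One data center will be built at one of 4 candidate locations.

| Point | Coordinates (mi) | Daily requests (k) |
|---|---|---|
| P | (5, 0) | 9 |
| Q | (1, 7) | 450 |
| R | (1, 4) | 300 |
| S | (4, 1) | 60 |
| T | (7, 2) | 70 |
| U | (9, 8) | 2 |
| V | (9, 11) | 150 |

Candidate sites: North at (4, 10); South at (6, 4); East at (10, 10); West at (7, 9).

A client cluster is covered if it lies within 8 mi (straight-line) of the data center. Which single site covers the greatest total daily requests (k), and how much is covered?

South, covering 1041

Coverage radius r = 8 mi; a point is covered iff (Δx)²+(Δy)² ≤ 8² = 64.
  North (4, 10): covers {Q, R, U, V} → 902
  South (6, 4): covers {P, Q, R, S, T, U, V} → 1041
  East (10, 10): covers {U, V} → 152
  West (7, 9): covers {Q, R, T, U, V} → 972
Maximum coverage at South: 1041 daily requests (k).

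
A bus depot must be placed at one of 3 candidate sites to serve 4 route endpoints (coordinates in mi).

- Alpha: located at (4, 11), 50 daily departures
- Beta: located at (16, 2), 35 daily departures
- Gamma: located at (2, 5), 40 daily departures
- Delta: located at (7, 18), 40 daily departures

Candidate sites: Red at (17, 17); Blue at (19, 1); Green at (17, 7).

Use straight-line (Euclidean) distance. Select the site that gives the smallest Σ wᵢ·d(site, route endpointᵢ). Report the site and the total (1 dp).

Total weighted distance at each candidate:
  Red (17, 17): total = 2412.4
  Blue (19, 1): total = 2543.0
  Green (17, 7): total = 2058.5
Minimum is at Green with total 2058.5 mi.

Green, total 2058.5 mi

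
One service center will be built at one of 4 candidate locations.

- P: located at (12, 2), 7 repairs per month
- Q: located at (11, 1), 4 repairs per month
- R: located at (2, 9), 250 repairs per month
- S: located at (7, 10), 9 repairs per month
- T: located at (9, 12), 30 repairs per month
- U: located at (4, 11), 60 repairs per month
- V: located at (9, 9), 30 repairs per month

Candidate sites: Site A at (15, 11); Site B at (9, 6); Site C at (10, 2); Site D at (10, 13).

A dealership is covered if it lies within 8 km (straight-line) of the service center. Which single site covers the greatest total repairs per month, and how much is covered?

Coverage radius r = 8 km; a point is covered iff (Δx)²+(Δy)² ≤ 8² = 64.
  Site A (15, 11): covers {T, V} → 60
  Site B (9, 6): covers {P, Q, R, S, T, U, V} → 390
  Site C (10, 2): covers {P, Q, V} → 41
  Site D (10, 13): covers {S, T, U, V} → 129
Maximum coverage at Site B: 390 repairs per month.

Site B, covering 390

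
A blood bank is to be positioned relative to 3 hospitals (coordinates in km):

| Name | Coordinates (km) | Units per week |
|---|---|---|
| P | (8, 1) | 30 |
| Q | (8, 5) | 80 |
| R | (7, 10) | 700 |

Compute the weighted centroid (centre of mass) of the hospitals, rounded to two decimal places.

The minimiser of Σwᵢ‖p−pᵢ‖² is the weighted centroid p* = (Σwᵢpᵢ)/(Σwᵢ).
Σwᵢ = 810.
Σwᵢxᵢ = 30·8 + 80·8 + 700·7 = 5780.
Σwᵢyᵢ = 30·1 + 80·5 + 700·10 = 7430.
x* = 5780/810 = 7.14, y* = 7430/810 = 9.17.

(7.14, 9.17)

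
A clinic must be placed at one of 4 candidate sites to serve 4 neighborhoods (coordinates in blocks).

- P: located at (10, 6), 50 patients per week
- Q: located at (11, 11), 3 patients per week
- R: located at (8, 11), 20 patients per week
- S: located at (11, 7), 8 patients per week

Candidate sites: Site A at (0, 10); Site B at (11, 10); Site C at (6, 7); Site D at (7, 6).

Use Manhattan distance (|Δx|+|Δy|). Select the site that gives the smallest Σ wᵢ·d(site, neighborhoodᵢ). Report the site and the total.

Site D, total 337 blocks

Total weighted distance at each candidate:
  Site A (0, 10): total = 1028
  Site B (11, 10): total = 357
  Site C (6, 7): total = 437
  Site D (7, 6): total = 337
Minimum is at Site D with total 337 blocks.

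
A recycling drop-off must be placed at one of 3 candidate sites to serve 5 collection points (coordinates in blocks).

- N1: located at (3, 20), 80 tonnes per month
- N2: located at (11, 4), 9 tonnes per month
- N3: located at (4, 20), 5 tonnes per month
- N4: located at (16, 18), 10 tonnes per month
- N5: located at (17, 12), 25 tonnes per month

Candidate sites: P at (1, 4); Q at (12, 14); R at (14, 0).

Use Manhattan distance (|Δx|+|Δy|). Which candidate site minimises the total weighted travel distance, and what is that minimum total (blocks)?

Total weighted distance at each candidate:
  P (1, 4): total = 2515
  Q (12, 14): total = 1624
  R (14, 0): total = 3268
Minimum is at Q with total 1624 blocks.

Q, total 1624 blocks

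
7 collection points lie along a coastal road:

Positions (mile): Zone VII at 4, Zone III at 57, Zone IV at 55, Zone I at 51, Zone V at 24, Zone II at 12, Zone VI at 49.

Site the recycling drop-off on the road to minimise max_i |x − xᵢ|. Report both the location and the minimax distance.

location 30.5, max distance 26.5

The 1-center on a line is the midpoint of the two extreme points: leftmost at 4, rightmost at 57.
Optimal location = (4 + 57)/2 = 30.5; maximum distance = (57 − 4)/2 = 26.5.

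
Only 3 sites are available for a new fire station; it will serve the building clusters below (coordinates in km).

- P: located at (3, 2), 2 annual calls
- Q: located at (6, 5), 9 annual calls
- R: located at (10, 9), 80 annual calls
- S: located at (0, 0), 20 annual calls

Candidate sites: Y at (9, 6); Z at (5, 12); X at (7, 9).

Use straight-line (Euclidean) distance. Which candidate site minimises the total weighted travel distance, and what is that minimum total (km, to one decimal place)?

Total weighted distance at each candidate:
  Y (9, 6): total = 512.2
  Z (5, 12): total = 810.5
  X (7, 9): total = 521.3
Minimum is at Y with total 512.2 km.

Y, total 512.2 km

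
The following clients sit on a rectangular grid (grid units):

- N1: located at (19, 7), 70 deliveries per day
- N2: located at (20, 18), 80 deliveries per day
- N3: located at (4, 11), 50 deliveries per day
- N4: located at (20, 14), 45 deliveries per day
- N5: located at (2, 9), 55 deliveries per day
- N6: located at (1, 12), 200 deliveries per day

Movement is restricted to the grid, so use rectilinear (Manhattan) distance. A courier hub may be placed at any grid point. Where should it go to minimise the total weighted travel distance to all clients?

(2, 12)

Manhattan distance separates: Σwᵢ(|x−xᵢ|+|y−yᵢ|) = Σwᵢ|x−xᵢ| + Σwᵢ|y−yᵢ|, so x and y are optimised independently as 1-D weighted medians.
Total weight W = 500; half = 250.
x-coordinate, sorted with cumulative weight:
  x=1 (N6, w=200) cum 200
  x=2 (N5, w=55) cum 255  ← median
  x=4 (N3, w=50) cum 305
  x=19 (N1, w=70) cum 375
  x=20 (N2, w=80) cum 455
  x=20 (N4, w=45) cum 500
⇒ x* = 2
y-coordinate, sorted with cumulative weight:
  y=7 (N1, w=70) cum 70
  y=9 (N5, w=55) cum 125
  y=11 (N3, w=50) cum 175
  y=12 (N6, w=200) cum 375  ← median
  y=14 (N4, w=45) cum 420
  y=18 (N2, w=80) cum 500
⇒ y* = 12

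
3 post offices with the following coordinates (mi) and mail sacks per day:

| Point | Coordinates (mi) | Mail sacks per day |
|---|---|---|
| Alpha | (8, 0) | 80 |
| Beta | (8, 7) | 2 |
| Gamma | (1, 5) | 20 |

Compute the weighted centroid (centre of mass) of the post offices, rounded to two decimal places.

The minimiser of Σwᵢ‖p−pᵢ‖² is the weighted centroid p* = (Σwᵢpᵢ)/(Σwᵢ).
Σwᵢ = 102.
Σwᵢxᵢ = 80·8 + 2·8 + 20·1 = 676.
Σwᵢyᵢ = 80·0 + 2·7 + 20·5 = 114.
x* = 676/102 = 6.63, y* = 114/102 = 1.12.

(6.63, 1.12)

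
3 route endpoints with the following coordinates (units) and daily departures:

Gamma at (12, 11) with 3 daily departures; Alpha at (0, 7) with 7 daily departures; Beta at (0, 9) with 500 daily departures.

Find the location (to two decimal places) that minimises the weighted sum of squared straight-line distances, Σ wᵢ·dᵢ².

The minimiser of Σwᵢ‖p−pᵢ‖² is the weighted centroid p* = (Σwᵢpᵢ)/(Σwᵢ).
Σwᵢ = 510.
Σwᵢxᵢ = 3·12 + 7·0 + 500·0 = 36.
Σwᵢyᵢ = 3·11 + 7·7 + 500·9 = 4582.
x* = 36/510 = 0.07, y* = 4582/510 = 8.98.

(0.07, 8.98)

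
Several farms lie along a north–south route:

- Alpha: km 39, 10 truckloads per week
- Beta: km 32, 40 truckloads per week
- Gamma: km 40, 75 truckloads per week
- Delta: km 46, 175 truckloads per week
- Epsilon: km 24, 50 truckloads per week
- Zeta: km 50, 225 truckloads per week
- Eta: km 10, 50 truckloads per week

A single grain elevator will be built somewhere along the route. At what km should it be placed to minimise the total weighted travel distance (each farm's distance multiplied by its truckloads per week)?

For a sum of weighted absolute distances on a line, the optimum is the weighted median (not the mean). Total weight W = 625; half-weight = 312.5.
Sort by position and accumulate weight:
  km 10 (Eta, w=50) → cum 50
  km 24 (Epsilon, w=50) → cum 100
  km 32 (Beta, w=40) → cum 140
  km 39 (Alpha, w=10) → cum 150
  km 40 (Gamma, w=75) → cum 225
  km 46 (Delta, w=175) → cum 400  ≥ 312.5 → median here
  km 50 (Zeta, w=225) → cum 625
Optimal location: km 46.

x = 46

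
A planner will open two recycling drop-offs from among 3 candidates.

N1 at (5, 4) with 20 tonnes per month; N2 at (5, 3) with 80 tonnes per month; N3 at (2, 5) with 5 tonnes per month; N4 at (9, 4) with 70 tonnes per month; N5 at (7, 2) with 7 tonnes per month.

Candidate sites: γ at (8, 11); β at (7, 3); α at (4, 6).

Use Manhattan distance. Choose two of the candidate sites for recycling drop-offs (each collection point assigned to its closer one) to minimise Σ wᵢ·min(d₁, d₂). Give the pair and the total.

{β, α}, total 452

Evaluate every pair (each demand assigned to the nearer of the two):
  {β, α}: total = 452
  {γ, β}: total = 472
  {γ, α}: total = 934
Best pair: {β, α} with total 452.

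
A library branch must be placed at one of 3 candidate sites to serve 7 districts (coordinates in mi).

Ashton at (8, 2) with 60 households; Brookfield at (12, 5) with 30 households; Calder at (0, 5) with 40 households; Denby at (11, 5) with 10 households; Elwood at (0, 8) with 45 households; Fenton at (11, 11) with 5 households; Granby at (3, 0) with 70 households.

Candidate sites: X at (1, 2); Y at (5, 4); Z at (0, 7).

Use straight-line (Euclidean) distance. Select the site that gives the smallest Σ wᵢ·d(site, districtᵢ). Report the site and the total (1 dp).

Total weighted distance at each candidate:
  X (1, 2): total = 1531.9
  Y (5, 4): total = 1340.5
  Z (0, 7): total = 1759.4
Minimum is at Y with total 1340.5 mi.

Y, total 1340.5 mi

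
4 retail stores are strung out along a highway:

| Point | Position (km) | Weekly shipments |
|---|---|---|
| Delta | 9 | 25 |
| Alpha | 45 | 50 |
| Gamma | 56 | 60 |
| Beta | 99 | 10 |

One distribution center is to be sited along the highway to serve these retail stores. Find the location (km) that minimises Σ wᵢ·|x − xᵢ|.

For a sum of weighted absolute distances on a line, the optimum is the weighted median (not the mean). Total weight W = 145; half-weight = 72.5.
Sort by position and accumulate weight:
  km 9 (Delta, w=25) → cum 25
  km 45 (Alpha, w=50) → cum 75  ≥ 72.5 → median here
  km 56 (Gamma, w=60) → cum 135
  km 99 (Beta, w=10) → cum 145
Optimal location: km 45.

x = 45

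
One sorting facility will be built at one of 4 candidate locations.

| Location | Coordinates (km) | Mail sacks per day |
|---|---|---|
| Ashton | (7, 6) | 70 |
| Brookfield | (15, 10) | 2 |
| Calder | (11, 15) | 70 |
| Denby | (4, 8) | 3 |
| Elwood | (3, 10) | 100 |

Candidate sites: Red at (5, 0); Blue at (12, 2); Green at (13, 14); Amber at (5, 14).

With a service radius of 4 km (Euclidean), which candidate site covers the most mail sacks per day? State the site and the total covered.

Coverage radius r = 4 km; a point is covered iff (Δx)²+(Δy)² ≤ 4² = 16.
  Red (5, 0): covers {none} → 0
  Blue (12, 2): covers {none} → 0
  Green (13, 14): covers {Calder} → 70
  Amber (5, 14): covers {none} → 0
Maximum coverage at Green: 70 mail sacks per day.

Green, covering 70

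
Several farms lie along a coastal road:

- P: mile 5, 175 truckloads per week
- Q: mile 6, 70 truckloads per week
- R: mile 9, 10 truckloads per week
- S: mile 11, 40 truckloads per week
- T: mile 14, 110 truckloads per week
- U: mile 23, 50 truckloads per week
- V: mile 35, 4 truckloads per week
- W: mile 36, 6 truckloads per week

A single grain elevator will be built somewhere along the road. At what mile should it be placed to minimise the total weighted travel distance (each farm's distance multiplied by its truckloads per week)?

For a sum of weighted absolute distances on a line, the optimum is the weighted median (not the mean). Total weight W = 465; half-weight = 232.5.
Sort by position and accumulate weight:
  mile 5 (P, w=175) → cum 175
  mile 6 (Q, w=70) → cum 245  ≥ 232.5 → median here
  mile 9 (R, w=10) → cum 255
  mile 11 (S, w=40) → cum 295
  mile 14 (T, w=110) → cum 405
  mile 23 (U, w=50) → cum 455
  mile 35 (V, w=4) → cum 459
  mile 36 (W, w=6) → cum 465
Optimal location: mile 6.

x = 6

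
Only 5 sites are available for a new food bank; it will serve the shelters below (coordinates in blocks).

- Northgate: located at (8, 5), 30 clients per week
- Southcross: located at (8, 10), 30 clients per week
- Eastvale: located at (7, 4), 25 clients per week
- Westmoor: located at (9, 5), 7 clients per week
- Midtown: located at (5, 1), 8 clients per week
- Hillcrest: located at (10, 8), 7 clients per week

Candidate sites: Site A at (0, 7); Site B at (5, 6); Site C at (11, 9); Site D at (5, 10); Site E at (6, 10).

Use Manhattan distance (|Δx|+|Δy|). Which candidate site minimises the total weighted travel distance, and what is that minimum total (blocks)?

Total weighted distance at each candidate:
  Site A (0, 7): total = 1122
  Site B (5, 6): total = 554
  Site C (11, 9): total = 723
  Site D (5, 10): total = 714
  Site E (6, 10): total = 623
Minimum is at Site B with total 554 blocks.

Site B, total 554 blocks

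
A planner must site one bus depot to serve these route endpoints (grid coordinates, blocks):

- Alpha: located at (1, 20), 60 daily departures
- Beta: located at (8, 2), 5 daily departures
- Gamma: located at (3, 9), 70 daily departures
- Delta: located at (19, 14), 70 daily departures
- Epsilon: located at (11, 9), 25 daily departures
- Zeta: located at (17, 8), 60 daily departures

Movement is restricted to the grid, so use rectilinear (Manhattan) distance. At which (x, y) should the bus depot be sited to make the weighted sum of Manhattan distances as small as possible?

Manhattan distance separates: Σwᵢ(|x−xᵢ|+|y−yᵢ|) = Σwᵢ|x−xᵢ| + Σwᵢ|y−yᵢ|, so x and y are optimised independently as 1-D weighted medians.
Total weight W = 290; half = 145.
x-coordinate, sorted with cumulative weight:
  x=1 (Alpha, w=60) cum 60
  x=3 (Gamma, w=70) cum 130
  x=8 (Beta, w=5) cum 135
  x=11 (Epsilon, w=25) cum 160  ← median
  x=17 (Zeta, w=60) cum 220
  x=19 (Delta, w=70) cum 290
⇒ x* = 11
y-coordinate, sorted with cumulative weight:
  y=2 (Beta, w=5) cum 5
  y=8 (Zeta, w=60) cum 65
  y=9 (Gamma, w=70) cum 135
  y=9 (Epsilon, w=25) cum 160  ← median
  y=14 (Delta, w=70) cum 230
  y=20 (Alpha, w=60) cum 290
⇒ y* = 9

(11, 9)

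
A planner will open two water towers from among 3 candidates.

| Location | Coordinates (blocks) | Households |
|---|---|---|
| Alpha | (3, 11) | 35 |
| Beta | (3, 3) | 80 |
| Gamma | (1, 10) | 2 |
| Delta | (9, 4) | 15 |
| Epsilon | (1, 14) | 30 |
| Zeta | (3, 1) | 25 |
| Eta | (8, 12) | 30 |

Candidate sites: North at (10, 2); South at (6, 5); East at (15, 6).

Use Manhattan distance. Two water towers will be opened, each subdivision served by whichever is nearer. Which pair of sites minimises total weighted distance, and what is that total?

{North, South}, total 1645

Evaluate every pair (each demand assigned to the nearer of the two):
  {North, South}: total = 1645
  {South, East}: total = 1660
  {North, East}: total = 2469
Best pair: {North, South} with total 1645.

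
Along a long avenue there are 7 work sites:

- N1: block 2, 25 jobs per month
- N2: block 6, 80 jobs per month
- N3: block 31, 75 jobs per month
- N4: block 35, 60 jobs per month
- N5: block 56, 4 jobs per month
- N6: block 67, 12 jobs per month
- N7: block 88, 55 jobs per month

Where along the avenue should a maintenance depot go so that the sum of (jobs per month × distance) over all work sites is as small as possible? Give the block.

For a sum of weighted absolute distances on a line, the optimum is the weighted median (not the mean). Total weight W = 311; half-weight = 155.5.
Sort by position and accumulate weight:
  block 2 (N1, w=25) → cum 25
  block 6 (N2, w=80) → cum 105
  block 31 (N3, w=75) → cum 180  ≥ 155.5 → median here
  block 35 (N4, w=60) → cum 240
  block 56 (N5, w=4) → cum 244
  block 67 (N6, w=12) → cum 256
  block 88 (N7, w=55) → cum 311
Optimal location: block 31.

x = 31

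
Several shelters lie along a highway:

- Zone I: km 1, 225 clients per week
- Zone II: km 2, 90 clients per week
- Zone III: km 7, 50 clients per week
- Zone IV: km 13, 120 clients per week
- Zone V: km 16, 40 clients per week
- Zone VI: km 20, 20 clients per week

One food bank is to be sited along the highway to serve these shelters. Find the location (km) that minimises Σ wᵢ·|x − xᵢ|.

For a sum of weighted absolute distances on a line, the optimum is the weighted median (not the mean). Total weight W = 545; half-weight = 272.5.
Sort by position and accumulate weight:
  km 1 (Zone I, w=225) → cum 225
  km 2 (Zone II, w=90) → cum 315  ≥ 272.5 → median here
  km 7 (Zone III, w=50) → cum 365
  km 13 (Zone IV, w=120) → cum 485
  km 16 (Zone V, w=40) → cum 525
  km 20 (Zone VI, w=20) → cum 545
Optimal location: km 2.

x = 2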